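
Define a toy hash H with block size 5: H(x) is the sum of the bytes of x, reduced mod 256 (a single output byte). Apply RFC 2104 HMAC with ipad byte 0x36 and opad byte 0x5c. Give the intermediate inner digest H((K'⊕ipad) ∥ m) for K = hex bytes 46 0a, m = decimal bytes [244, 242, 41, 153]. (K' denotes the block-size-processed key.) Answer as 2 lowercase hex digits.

Key hex bytes 46 0a is 2 bytes ≤ B = 5; zero-pad to 5 bytes: K' = 46 0a 00 00 00.
K' ⊕ ipad = 70 3c 36 36 36.
Inner input = 70 3c 36 36 36 ∥ f4 f2 29 99.
Inner hash: sum = 112+60+54+54+54+244+242+41+153 = 1014; mod 256 = 246 → f6.

f6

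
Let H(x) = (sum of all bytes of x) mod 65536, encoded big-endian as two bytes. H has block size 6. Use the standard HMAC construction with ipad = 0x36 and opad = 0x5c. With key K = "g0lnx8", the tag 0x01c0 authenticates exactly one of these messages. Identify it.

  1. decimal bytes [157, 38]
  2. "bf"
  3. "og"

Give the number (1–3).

2

Key "g0lnx8" = 67 30 6c 6e 78 38 is exactly B = 6 bytes: K' = 67 30 6c 6e 78 38.
K' ⊕ ipad = 51 06 5a 58 4e 0e; K' ⊕ opad = 3b 6c 30 32 24 64.
m1: inner = H(51 06 5a 58 4e 0e 9d 26) = 02 28; tag = H(3b 6c 30 32 24 64 02 28) = 01bb
m2: inner = H(51 06 5a 58 4e 0e 62 66) = 02 2d; tag = H(3b 6c 30 32 24 64 02 2d) = 01c0 ← matches
m3: inner = H(51 06 5a 58 4e 0e 6f 67) = 02 3b; tag = H(3b 6c 30 32 24 64 02 3b) = 01ce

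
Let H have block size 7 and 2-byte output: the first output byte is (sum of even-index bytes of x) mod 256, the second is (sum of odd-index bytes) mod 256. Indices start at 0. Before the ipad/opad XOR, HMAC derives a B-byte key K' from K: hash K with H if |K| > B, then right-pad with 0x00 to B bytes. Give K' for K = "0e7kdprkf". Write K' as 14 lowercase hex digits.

a3ab0000000000

|K| = 9 > B = 7, so first hash the key.
H(K): even-index sum = 419 mod 256 = 163; odd-index sum = 427 mod 256 = 171 → a3 ab.
Zero-pad H(K) = a3 ab to 7 bytes: K' = a3 ab 00 00 00 00 00.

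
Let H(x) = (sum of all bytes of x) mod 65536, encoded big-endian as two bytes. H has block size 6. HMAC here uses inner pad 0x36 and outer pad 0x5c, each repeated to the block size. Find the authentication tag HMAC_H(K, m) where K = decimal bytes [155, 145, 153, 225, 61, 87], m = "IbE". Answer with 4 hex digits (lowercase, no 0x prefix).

Key decimal bytes [155, 145, 153, 225, 61, 87] = 9b 91 99 e1 3d 57 is exactly B = 6 bytes: K' = 9b 91 99 e1 3d 57.
K' ⊕ ipad = ad a7 af d7 0b 61.  K' ⊕ opad = c7 cd c5 bd 61 0b.
Inner input = (K'⊕ipad) ∥ m = ad a7 af d7 0b 61 ∥ 49 62 45.
Inner hash: sum = 173+167+175+215+11+97+73+98+69 = 1078 → 04 36.
Outer input = (K'⊕opad) ∥ inner = c7 cd c5 bd 61 0b ∥ 04 36.
Outer hash (tag): sum = 199+205+197+189+97+11+4+54 = 956 → 03 bc.

03bc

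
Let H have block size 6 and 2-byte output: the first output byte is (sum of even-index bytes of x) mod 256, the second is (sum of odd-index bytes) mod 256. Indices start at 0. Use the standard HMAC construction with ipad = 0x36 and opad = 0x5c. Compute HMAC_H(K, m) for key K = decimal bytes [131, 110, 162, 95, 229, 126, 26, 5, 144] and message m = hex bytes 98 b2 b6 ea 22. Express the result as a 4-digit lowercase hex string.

fe32

Key decimal bytes [131, 110, 162, 95, 229, 126, 26, 5, 144] = 83 6e a2 5f e5 7e 1a 05 90 is 9 bytes > B = 6, so hash it first: H(key) = b4 50, then zero-pad to 6 bytes: K' = b4 50 00 00 00 00.
K' ⊕ ipad = 82 66 36 36 36 36.  K' ⊕ opad = e8 0c 5c 5c 5c 5c.
Inner input = (K'⊕ipad) ∥ m = 82 66 36 36 36 36 ∥ 98 b2 b6 ea 22.
Inner hash: even-index sum = 606 mod 256 = 94; odd-index sum = 622 mod 256 = 110 → 5e 6e.
Outer input = (K'⊕opad) ∥ inner = e8 0c 5c 5c 5c 5c ∥ 5e 6e.
Outer hash (tag): even-index sum = 510 mod 256 = 254; odd-index sum = 306 mod 256 = 50 → fe 32.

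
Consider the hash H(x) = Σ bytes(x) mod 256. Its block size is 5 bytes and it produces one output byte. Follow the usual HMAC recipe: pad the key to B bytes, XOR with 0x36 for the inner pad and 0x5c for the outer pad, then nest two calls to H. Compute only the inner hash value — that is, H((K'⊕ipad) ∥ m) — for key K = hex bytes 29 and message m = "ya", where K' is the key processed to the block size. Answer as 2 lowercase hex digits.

d1

Key hex bytes 29 is 1 byte ≤ B = 5; zero-pad to 5 bytes: K' = 29 00 00 00 00.
K' ⊕ ipad = 1f 36 36 36 36.
Inner input = 1f 36 36 36 36 ∥ 79 61.
Inner hash: sum = 31+54+54+54+54+121+97 = 465; mod 256 = 209 → d1.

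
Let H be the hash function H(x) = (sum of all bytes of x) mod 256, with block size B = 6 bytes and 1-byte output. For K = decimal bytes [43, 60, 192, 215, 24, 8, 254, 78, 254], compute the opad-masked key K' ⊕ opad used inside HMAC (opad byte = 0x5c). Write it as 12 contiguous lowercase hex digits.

Key decimal bytes [43, 60, 192, 215, 24, 8, 254, 78, 254] = 2b 3c c0 d7 18 08 fe 4e fe is 9 bytes > B = 6, so hash it first: H(key) = 68, then zero-pad to 6 bytes: K' = 68 00 00 00 00 00.
XOR each byte with 0x5c: 68⊕5c=34, 00⊕5c=5c, 00⊕5c=5c, 00⊕5c=5c, 00⊕5c=5c, 00⊕5c=5c.

345c5c5c5c5c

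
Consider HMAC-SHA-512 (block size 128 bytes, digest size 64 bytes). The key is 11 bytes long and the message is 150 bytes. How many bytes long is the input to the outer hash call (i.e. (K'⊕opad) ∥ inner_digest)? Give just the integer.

192

Key is 11 ≤ 128 bytes, zero-padded: |K'| = 128.
Outer input = (K'⊕opad) ∥ H(inner) → 128 + 64 = 192 bytes.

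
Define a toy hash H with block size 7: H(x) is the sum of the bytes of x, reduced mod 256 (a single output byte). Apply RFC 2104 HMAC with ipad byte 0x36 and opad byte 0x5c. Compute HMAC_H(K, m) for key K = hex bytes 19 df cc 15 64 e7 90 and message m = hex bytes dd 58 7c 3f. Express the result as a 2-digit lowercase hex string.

Key hex bytes 19 df cc 15 64 e7 90 is exactly B = 7 bytes: K' = 19 df cc 15 64 e7 90.
K' ⊕ ipad = 2f e9 fa 23 52 d1 a6.  K' ⊕ opad = 45 83 90 49 38 bb cc.
Inner input = (K'⊕ipad) ∥ m = 2f e9 fa 23 52 d1 a6 ∥ dd 58 7c 3f.
Inner hash: sum = 47+233+250+35+82+209+166+221+88+124+63 = 1518; mod 256 = 238 → ee.
Outer input = (K'⊕opad) ∥ inner = 45 83 90 49 38 bb cc ∥ ee.
Outer hash (tag): sum = 69+131+144+73+56+187+204+238 = 1102; mod 256 = 78 → 4e.

4e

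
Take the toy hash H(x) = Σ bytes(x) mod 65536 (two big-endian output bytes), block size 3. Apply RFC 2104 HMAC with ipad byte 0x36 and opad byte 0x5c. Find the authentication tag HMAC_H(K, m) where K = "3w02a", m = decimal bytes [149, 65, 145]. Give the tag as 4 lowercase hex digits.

011b

Key "3w02a" = 33 77 30 32 61 is 5 bytes > B = 3, so hash it first: H(key) = 01 6d, then zero-pad to 3 bytes: K' = 01 6d 00.
K' ⊕ ipad = 37 5b 36.  K' ⊕ opad = 5d 31 5c.
Inner input = (K'⊕ipad) ∥ m = 37 5b 36 ∥ 95 41 91.
Inner hash: sum = 55+91+54+149+65+145 = 559 → 02 2f.
Outer input = (K'⊕opad) ∥ inner = 5d 31 5c ∥ 02 2f.
Outer hash (tag): sum = 93+49+92+2+47 = 283 → 01 1b.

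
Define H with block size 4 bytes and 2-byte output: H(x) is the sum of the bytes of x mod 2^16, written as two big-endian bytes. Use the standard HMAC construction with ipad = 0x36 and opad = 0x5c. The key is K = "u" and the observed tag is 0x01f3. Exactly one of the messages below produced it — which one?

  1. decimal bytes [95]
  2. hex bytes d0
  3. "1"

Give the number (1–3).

Key "u" = 75 is 1 byte ≤ B = 4; zero-pad to 4 bytes: K' = 75 00 00 00.
K' ⊕ ipad = 43 36 36 36; K' ⊕ opad = 29 5c 5c 5c.
m1: inner = H(43 36 36 36 5f) = 01 44; tag = H(29 5c 5c 5c 01 44) = 0182
m2: inner = H(43 36 36 36 d0) = 01 b5; tag = H(29 5c 5c 5c 01 b5) = 01f3 ← matches
m3: inner = H(43 36 36 36 31) = 01 16; tag = H(29 5c 5c 5c 01 16) = 0154

2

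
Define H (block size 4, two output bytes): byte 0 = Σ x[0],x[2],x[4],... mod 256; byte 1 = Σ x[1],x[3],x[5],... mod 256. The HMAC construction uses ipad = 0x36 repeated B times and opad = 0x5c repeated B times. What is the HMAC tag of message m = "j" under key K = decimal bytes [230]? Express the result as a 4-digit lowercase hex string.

Key decimal bytes [230] = e6 is 1 byte ≤ B = 4; zero-pad to 4 bytes: K' = e6 00 00 00.
K' ⊕ ipad = d0 36 36 36.  K' ⊕ opad = ba 5c 5c 5c.
Inner input = (K'⊕ipad) ∥ m = d0 36 36 36 ∥ 6a.
Inner hash: even-index sum = 368 mod 256 = 112; odd-index sum = 108 mod 256 = 108 → 70 6c.
Outer input = (K'⊕opad) ∥ inner = ba 5c 5c 5c ∥ 70 6c.
Outer hash (tag): even-index sum = 390 mod 256 = 134; odd-index sum = 292 mod 256 = 36 → 86 24.

8624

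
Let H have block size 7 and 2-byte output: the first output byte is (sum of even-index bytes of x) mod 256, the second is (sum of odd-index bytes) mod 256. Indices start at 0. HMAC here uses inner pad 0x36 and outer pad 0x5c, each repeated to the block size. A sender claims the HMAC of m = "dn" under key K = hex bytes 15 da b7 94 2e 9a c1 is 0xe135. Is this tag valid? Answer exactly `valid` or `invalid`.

valid

Key hex bytes 15 da b7 94 2e 9a c1 is exactly B = 7 bytes: K' = 15 da b7 94 2e 9a c1.
K' ⊕ ipad = 23 ec 81 a2 18 ac f7; K' ⊕ opad = 49 86 eb c8 72 c6 9d.
Inner hash: even-index sum = 545 mod 256 = 33; odd-index sum = 670 mod 256 = 158 → 21 9e.
Outer hash (recomputed tag): even-index sum = 737 mod 256 = 225; odd-index sum = 565 mod 256 = 53 → e1 35.
Recomputed tag = e135; claimed = e135 → match.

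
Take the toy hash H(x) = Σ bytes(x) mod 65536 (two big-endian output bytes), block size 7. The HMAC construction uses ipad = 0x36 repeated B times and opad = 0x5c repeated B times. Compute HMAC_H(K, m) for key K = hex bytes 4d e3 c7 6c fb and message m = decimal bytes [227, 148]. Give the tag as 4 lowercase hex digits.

Key hex bytes 4d e3 c7 6c fb is 5 bytes ≤ B = 7; zero-pad to 7 bytes: K' = 4d e3 c7 6c fb 00 00.
K' ⊕ ipad = 7b d5 f1 5a cd 36 36.  K' ⊕ opad = 11 bf 9b 30 a7 5c 5c.
Inner input = (K'⊕ipad) ∥ m = 7b d5 f1 5a cd 36 36 ∥ e3 94.
Inner hash: sum = 123+213+241+90+205+54+54+227+148 = 1355 → 05 4b.
Outer input = (K'⊕opad) ∥ inner = 11 bf 9b 30 a7 5c 5c ∥ 05 4b.
Outer hash (tag): sum = 17+191+155+48+167+92+92+5+75 = 842 → 03 4a.

034a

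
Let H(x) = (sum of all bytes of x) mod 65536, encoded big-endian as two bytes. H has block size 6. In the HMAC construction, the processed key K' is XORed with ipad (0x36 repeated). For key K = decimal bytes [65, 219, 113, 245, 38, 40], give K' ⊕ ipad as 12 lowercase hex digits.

Key decimal bytes [65, 219, 113, 245, 38, 40] = 41 db 71 f5 26 28 is exactly B = 6 bytes: K' = 41 db 71 f5 26 28.
XOR each byte with 0x36: 41⊕36=77, db⊕36=ed, 71⊕36=47, f5⊕36=c3, 26⊕36=10, 28⊕36=1e.

77ed47c3101e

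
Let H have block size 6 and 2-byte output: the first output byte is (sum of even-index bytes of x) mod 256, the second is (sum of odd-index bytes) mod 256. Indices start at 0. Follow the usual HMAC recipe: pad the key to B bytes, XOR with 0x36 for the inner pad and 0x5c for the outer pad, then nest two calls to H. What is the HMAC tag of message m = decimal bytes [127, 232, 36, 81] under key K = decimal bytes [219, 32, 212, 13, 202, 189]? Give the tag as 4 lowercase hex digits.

13c3

Key decimal bytes [219, 32, 212, 13, 202, 189] = db 20 d4 0d ca bd is exactly B = 6 bytes: K' = db 20 d4 0d ca bd.
K' ⊕ ipad = ed 16 e2 3b fc 8b.  K' ⊕ opad = 87 7c 88 51 96 e1.
Inner input = (K'⊕ipad) ∥ m = ed 16 e2 3b fc 8b ∥ 7f e8 24 51.
Inner hash: even-index sum = 878 mod 256 = 110; odd-index sum = 533 mod 256 = 21 → 6e 15.
Outer input = (K'⊕opad) ∥ inner = 87 7c 88 51 96 e1 ∥ 6e 15.
Outer hash (tag): even-index sum = 531 mod 256 = 19; odd-index sum = 451 mod 256 = 195 → 13 c3.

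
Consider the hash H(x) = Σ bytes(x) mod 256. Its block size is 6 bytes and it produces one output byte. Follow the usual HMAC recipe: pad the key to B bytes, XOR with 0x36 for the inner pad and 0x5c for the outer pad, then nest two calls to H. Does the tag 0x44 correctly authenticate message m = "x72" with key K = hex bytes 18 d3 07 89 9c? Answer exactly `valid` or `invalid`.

Key hex bytes 18 d3 07 89 9c is 5 bytes ≤ B = 6; zero-pad to 6 bytes: K' = 18 d3 07 89 9c 00.
K' ⊕ ipad = 2e e5 31 bf aa 36; K' ⊕ opad = 44 8f 5b d5 c0 5c.
Inner hash: sum = 46+229+49+191+170+54+120+55+50 = 964; mod 256 = 196 → c4.
Outer hash (recomputed tag): sum = 68+143+91+213+192+92+196 = 995; mod 256 = 227 → e3.
Recomputed tag = e3; claimed = 44 → mismatch.

invalid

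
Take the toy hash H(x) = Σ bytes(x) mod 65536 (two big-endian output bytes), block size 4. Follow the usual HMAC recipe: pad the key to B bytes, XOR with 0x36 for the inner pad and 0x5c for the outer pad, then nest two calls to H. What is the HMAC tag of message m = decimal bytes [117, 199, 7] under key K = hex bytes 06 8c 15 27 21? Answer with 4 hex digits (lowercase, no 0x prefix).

Key hex bytes 06 8c 15 27 21 is 5 bytes > B = 4, so hash it first: H(key) = 00 ef, then zero-pad to 4 bytes: K' = 00 ef 00 00.
K' ⊕ ipad = 36 d9 36 36.  K' ⊕ opad = 5c b3 5c 5c.
Inner input = (K'⊕ipad) ∥ m = 36 d9 36 36 ∥ 75 c7 07.
Inner hash: sum = 54+217+54+54+117+199+7 = 702 → 02 be.
Outer input = (K'⊕opad) ∥ inner = 5c b3 5c 5c ∥ 02 be.
Outer hash (tag): sum = 92+179+92+92+2+190 = 647 → 02 87.

0287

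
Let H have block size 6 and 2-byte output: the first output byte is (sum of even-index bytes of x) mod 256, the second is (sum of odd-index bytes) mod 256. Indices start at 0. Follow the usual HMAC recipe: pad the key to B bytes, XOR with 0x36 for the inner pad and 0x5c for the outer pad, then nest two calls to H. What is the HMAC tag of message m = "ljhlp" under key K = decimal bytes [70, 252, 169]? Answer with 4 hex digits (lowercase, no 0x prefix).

f464

Key decimal bytes [70, 252, 169] = 46 fc a9 is 3 bytes ≤ B = 6; zero-pad to 6 bytes: K' = 46 fc a9 00 00 00.
K' ⊕ ipad = 70 ca 9f 36 36 36.  K' ⊕ opad = 1a a0 f5 5c 5c 5c.
Inner input = (K'⊕ipad) ∥ m = 70 ca 9f 36 36 36 ∥ 6c 6a 68 6c 70.
Inner hash: even-index sum = 649 mod 256 = 137; odd-index sum = 524 mod 256 = 12 → 89 0c.
Outer input = (K'⊕opad) ∥ inner = 1a a0 f5 5c 5c 5c ∥ 89 0c.
Outer hash (tag): even-index sum = 500 mod 256 = 244; odd-index sum = 356 mod 256 = 100 → f4 64.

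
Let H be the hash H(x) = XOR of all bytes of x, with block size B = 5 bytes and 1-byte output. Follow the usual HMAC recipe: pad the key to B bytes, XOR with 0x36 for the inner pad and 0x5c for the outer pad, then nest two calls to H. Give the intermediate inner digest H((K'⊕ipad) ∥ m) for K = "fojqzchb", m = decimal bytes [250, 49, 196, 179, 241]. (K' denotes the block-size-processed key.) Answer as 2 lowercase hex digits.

7a

Key "fojqzchb" = 66 6f 6a 71 7a 63 68 62 is 8 bytes > B = 5, so hash it first: H(key) = 01, then zero-pad to 5 bytes: K' = 01 00 00 00 00.
K' ⊕ ipad = 37 36 36 36 36.
Inner input = 37 36 36 36 36 ∥ fa 31 c4 b3 f1.
Inner hash: XOR 37⊕36⊕36⊕36⊕36⊕fa⊕31⊕c4⊕b3⊕f1 = 7a.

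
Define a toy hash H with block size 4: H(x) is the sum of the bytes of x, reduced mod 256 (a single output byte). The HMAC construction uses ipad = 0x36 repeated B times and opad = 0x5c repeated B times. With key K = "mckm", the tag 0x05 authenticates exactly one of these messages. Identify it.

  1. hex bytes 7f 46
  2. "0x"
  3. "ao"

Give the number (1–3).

1

Key "mckm" = 6d 63 6b 6d is exactly B = 4 bytes: K' = 6d 63 6b 6d.
K' ⊕ ipad = 5b 55 5d 5b; K' ⊕ opad = 31 3f 37 31.
m1: inner = H(5b 55 5d 5b 7f 46) = 2d; tag = H(31 3f 37 31 2d) = 05 ← matches
m2: inner = H(5b 55 5d 5b 30 78) = 10; tag = H(31 3f 37 31 10) = e8
m3: inner = H(5b 55 5d 5b 61 6f) = 38; tag = H(31 3f 37 31 38) = 10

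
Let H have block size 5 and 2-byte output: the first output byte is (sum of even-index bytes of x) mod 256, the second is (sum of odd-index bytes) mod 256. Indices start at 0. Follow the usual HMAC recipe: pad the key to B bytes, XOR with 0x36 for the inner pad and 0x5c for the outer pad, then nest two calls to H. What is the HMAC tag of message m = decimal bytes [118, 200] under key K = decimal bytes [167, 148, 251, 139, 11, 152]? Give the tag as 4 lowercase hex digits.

Key decimal bytes [167, 148, 251, 139, 11, 152] = a7 94 fb 8b 0b 98 is 6 bytes > B = 5, so hash it first: H(key) = ad b7, then zero-pad to 5 bytes: K' = ad b7 00 00 00.
K' ⊕ ipad = 9b 81 36 36 36.  K' ⊕ opad = f1 eb 5c 5c 5c.
Inner input = (K'⊕ipad) ∥ m = 9b 81 36 36 36 ∥ 76 c8.
Inner hash: even-index sum = 463 mod 256 = 207; odd-index sum = 301 mod 256 = 45 → cf 2d.
Outer input = (K'⊕opad) ∥ inner = f1 eb 5c 5c 5c ∥ cf 2d.
Outer hash (tag): even-index sum = 470 mod 256 = 214; odd-index sum = 534 mod 256 = 22 → d6 16.

d616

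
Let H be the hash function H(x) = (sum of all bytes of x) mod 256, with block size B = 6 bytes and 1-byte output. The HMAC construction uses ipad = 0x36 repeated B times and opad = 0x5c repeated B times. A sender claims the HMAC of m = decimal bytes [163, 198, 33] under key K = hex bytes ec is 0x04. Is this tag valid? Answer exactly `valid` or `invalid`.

invalid

Key hex bytes ec is 1 byte ≤ B = 6; zero-pad to 6 bytes: K' = ec 00 00 00 00 00.
K' ⊕ ipad = da 36 36 36 36 36; K' ⊕ opad = b0 5c 5c 5c 5c 5c.
Inner hash: sum = 218+54+54+54+54+54+163+198+33 = 882; mod 256 = 114 → 72.
Outer hash (recomputed tag): sum = 176+92+92+92+92+92+114 = 750; mod 256 = 238 → ee.
Recomputed tag = ee; claimed = 04 → mismatch.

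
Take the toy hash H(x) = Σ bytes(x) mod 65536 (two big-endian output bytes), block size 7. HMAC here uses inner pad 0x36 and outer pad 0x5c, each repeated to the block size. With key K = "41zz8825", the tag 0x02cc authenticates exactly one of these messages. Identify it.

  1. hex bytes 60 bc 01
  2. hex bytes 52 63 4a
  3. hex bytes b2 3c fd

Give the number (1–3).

3

Key "41zz8825" = 34 31 7a 7a 38 38 32 35 is 8 bytes > B = 7, so hash it first: H(key) = 02 30, then zero-pad to 7 bytes: K' = 02 30 00 00 00 00 00.
K' ⊕ ipad = 34 06 36 36 36 36 36; K' ⊕ opad = 5e 6c 5c 5c 5c 5c 5c.
m1: inner = H(34 06 36 36 36 36 36 60 bc 01) = 02 65; tag = H(5e 6c 5c 5c 5c 5c 5c 02 65) = 02fd
m2: inner = H(34 06 36 36 36 36 36 52 63 4a) = 02 47; tag = H(5e 6c 5c 5c 5c 5c 5c 02 47) = 02df
m3: inner = H(34 06 36 36 36 36 36 b2 3c fd) = 03 33; tag = H(5e 6c 5c 5c 5c 5c 5c 03 33) = 02cc ← matches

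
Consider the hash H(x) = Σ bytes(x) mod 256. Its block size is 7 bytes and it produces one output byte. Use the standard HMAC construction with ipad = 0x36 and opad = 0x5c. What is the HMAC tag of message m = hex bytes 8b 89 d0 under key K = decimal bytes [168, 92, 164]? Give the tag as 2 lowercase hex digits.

Key decimal bytes [168, 92, 164] = a8 5c a4 is 3 bytes ≤ B = 7; zero-pad to 7 bytes: K' = a8 5c a4 00 00 00 00.
K' ⊕ ipad = 9e 6a 92 36 36 36 36.  K' ⊕ opad = f4 00 f8 5c 5c 5c 5c.
Inner input = (K'⊕ipad) ∥ m = 9e 6a 92 36 36 36 36 ∥ 8b 89 d0.
Inner hash: sum = 158+106+146+54+54+54+54+139+137+208 = 1110; mod 256 = 86 → 56.
Outer input = (K'⊕opad) ∥ inner = f4 00 f8 5c 5c 5c 5c ∥ 56.
Outer hash (tag): sum = 244+0+248+92+92+92+92+86 = 946; mod 256 = 178 → b2.

b2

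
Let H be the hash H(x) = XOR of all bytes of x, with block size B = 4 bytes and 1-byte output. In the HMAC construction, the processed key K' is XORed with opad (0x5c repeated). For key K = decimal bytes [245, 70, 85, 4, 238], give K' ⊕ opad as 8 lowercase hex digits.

Key decimal bytes [245, 70, 85, 4, 238] = f5 46 55 04 ee is 5 bytes > B = 4, so hash it first: H(key) = 0c, then zero-pad to 4 bytes: K' = 0c 00 00 00.
XOR each byte with 0x5c: 0c⊕5c=50, 00⊕5c=5c, 00⊕5c=5c, 00⊕5c=5c.

505c5c5c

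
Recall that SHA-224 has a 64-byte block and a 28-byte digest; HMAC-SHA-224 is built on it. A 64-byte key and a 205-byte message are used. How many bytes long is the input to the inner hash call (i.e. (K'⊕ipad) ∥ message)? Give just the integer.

Key is 64 ≤ 64 bytes, zero-padded: |K'| = 64.
Inner input = (K'⊕ipad) ∥ m → 64 + 205 = 269 bytes.

269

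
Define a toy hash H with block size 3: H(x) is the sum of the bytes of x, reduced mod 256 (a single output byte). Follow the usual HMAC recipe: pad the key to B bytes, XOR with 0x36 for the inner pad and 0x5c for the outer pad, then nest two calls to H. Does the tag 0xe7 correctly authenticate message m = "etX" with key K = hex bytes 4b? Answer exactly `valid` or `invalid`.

Key hex bytes 4b is 1 byte ≤ B = 3; zero-pad to 3 bytes: K' = 4b 00 00.
K' ⊕ ipad = 7d 36 36; K' ⊕ opad = 17 5c 5c.
Inner hash: sum = 125+54+54+101+116+88 = 538; mod 256 = 26 → 1a.
Outer hash (recomputed tag): sum = 23+92+92+26 = 233 → e9.
Recomputed tag = e9; claimed = e7 → mismatch.

invalid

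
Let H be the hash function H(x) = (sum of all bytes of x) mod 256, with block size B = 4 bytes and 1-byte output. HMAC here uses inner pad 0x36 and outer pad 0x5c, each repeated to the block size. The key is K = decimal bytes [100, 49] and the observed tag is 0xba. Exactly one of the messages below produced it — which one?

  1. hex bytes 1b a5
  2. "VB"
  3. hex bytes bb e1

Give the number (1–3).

Key decimal bytes [100, 49] = 64 31 is 2 bytes ≤ B = 4; zero-pad to 4 bytes: K' = 64 31 00 00.
K' ⊕ ipad = 52 07 36 36; K' ⊕ opad = 38 6d 5c 5c.
m1: inner = H(52 07 36 36 1b a5) = 85; tag = H(38 6d 5c 5c 85) = e2
m2: inner = H(52 07 36 36 56 42) = 5d; tag = H(38 6d 5c 5c 5d) = ba ← matches
m3: inner = H(52 07 36 36 bb e1) = 61; tag = H(38 6d 5c 5c 61) = be

2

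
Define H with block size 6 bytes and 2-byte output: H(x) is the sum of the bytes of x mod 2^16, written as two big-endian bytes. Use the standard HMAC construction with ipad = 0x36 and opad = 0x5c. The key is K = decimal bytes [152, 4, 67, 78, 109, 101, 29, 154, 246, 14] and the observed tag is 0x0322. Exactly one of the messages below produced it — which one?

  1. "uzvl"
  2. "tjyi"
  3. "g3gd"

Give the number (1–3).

Key decimal bytes [152, 4, 67, 78, 109, 101, 29, 154, 246, 14] = 98 04 43 4e 6d 65 1d 9a f6 0e is 10 bytes > B = 6, so hash it first: H(key) = 03 ba, then zero-pad to 6 bytes: K' = 03 ba 00 00 00 00.
K' ⊕ ipad = 35 8c 36 36 36 36; K' ⊕ opad = 5f e6 5c 5c 5c 5c.
m1: inner = H(35 8c 36 36 36 36 75 7a 76 6c) = 03 6a; tag = H(5f e6 5c 5c 5c 5c 03 6a) = 0322 ← matches
m2: inner = H(35 8c 36 36 36 36 74 6a 79 69) = 03 59; tag = H(5f e6 5c 5c 5c 5c 03 59) = 0311
m3: inner = H(35 8c 36 36 36 36 67 33 67 64) = 02 fe; tag = H(5f e6 5c 5c 5c 5c 02 fe) = 03b5

1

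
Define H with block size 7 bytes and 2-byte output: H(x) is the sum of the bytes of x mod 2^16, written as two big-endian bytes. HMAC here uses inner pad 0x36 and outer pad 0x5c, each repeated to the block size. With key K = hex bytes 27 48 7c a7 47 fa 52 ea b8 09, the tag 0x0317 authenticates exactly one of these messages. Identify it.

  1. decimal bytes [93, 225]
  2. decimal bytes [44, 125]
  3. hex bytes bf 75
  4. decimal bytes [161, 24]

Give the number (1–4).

Key hex bytes 27 48 7c a7 47 fa 52 ea b8 09 is 10 bytes > B = 7, so hash it first: H(key) = 04 d0, then zero-pad to 7 bytes: K' = 04 d0 00 00 00 00 00.
K' ⊕ ipad = 32 e6 36 36 36 36 36; K' ⊕ opad = 58 8c 5c 5c 5c 5c 5c.
m1: inner = H(32 e6 36 36 36 36 36 5d e1) = 03 64; tag = H(58 8c 5c 5c 5c 5c 5c 03 64) = 0317 ← matches
m2: inner = H(32 e6 36 36 36 36 36 2c 7d) = 02 cf; tag = H(58 8c 5c 5c 5c 5c 5c 02 cf) = 0381
m3: inner = H(32 e6 36 36 36 36 36 bf 75) = 03 5a; tag = H(58 8c 5c 5c 5c 5c 5c 03 5a) = 030d
m4: inner = H(32 e6 36 36 36 36 36 a1 18) = 02 df; tag = H(58 8c 5c 5c 5c 5c 5c 02 df) = 0391

1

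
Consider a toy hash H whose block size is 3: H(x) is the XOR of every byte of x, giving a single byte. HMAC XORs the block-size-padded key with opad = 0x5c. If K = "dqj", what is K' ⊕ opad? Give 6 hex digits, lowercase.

382d36

Key "dqj" = 64 71 6a is exactly B = 3 bytes: K' = 64 71 6a.
XOR each byte with 0x5c: 64⊕5c=38, 71⊕5c=2d, 6a⊕5c=36.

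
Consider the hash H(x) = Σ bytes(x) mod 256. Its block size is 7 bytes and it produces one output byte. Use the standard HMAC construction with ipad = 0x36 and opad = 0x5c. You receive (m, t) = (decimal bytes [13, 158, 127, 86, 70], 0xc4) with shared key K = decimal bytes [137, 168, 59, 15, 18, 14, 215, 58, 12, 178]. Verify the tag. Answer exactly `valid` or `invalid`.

Key decimal bytes [137, 168, 59, 15, 18, 14, 215, 58, 12, 178] = 89 a8 3b 0f 12 0e d7 3a 0c b2 is 10 bytes > B = 7, so hash it first: H(key) = 6a, then zero-pad to 7 bytes: K' = 6a 00 00 00 00 00 00.
K' ⊕ ipad = 5c 36 36 36 36 36 36; K' ⊕ opad = 36 5c 5c 5c 5c 5c 5c.
Inner hash: sum = 92+54+54+54+54+54+54+13+158+127+86+70 = 870; mod 256 = 102 → 66.
Outer hash (recomputed tag): sum = 54+92+92+92+92+92+92+102 = 708; mod 256 = 196 → c4.
Recomputed tag = c4; claimed = c4 → match.

valid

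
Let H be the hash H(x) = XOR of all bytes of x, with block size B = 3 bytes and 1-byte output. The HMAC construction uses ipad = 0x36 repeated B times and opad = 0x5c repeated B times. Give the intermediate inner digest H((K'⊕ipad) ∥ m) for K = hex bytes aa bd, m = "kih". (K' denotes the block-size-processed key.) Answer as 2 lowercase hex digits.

4b

Key hex bytes aa bd is 2 bytes ≤ B = 3; zero-pad to 3 bytes: K' = aa bd 00.
K' ⊕ ipad = 9c 8b 36.
Inner input = 9c 8b 36 ∥ 6b 69 68.
Inner hash: XOR 9c⊕8b⊕36⊕6b⊕69⊕68 = 4b.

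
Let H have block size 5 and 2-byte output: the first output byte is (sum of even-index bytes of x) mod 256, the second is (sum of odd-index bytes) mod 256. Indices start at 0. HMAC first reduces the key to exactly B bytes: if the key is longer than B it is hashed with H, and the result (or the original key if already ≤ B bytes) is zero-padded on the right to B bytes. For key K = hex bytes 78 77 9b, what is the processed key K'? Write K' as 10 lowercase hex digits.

78779b0000

Key hex bytes 78 77 9b is 3 bytes ≤ B = 5; zero-pad to 5 bytes: K' = 78 77 9b 00 00.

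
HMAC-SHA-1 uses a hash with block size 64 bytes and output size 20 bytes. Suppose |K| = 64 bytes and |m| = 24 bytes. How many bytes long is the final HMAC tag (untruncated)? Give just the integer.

The tag is one SHA-1 digest: 20 bytes.

20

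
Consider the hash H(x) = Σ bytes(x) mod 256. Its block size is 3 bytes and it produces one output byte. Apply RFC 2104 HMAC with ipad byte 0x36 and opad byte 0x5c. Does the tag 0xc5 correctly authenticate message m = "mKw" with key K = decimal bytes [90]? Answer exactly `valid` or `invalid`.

Key decimal bytes [90] = 5a is 1 byte ≤ B = 3; zero-pad to 3 bytes: K' = 5a 00 00.
K' ⊕ ipad = 6c 36 36; K' ⊕ opad = 06 5c 5c.
Inner hash: sum = 108+54+54+109+75+119 = 519; mod 256 = 7 → 07.
Outer hash (recomputed tag): sum = 6+92+92+7 = 197 → c5.
Recomputed tag = c5; claimed = c5 → match.

valid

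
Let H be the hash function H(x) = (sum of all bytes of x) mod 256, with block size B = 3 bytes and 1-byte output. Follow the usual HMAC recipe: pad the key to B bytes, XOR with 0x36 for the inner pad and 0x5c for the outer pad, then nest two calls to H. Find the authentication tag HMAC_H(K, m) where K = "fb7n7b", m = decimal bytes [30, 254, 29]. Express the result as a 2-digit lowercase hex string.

e7

Key "fb7n7b" = 66 62 37 6e 37 62 is 6 bytes > B = 3, so hash it first: H(key) = 06, then zero-pad to 3 bytes: K' = 06 00 00.
K' ⊕ ipad = 30 36 36.  K' ⊕ opad = 5a 5c 5c.
Inner input = (K'⊕ipad) ∥ m = 30 36 36 ∥ 1e fe 1d.
Inner hash: sum = 48+54+54+30+254+29 = 469; mod 256 = 213 → d5.
Outer input = (K'⊕opad) ∥ inner = 5a 5c 5c ∥ d5.
Outer hash (tag): sum = 90+92+92+213 = 487; mod 256 = 231 → e7.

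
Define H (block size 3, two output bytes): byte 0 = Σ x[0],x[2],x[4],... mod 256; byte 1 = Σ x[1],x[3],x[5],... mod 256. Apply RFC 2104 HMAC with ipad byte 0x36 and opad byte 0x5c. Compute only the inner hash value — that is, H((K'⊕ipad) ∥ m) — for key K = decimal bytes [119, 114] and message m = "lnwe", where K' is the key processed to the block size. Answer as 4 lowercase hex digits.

Key decimal bytes [119, 114] = 77 72 is 2 bytes ≤ B = 3; zero-pad to 3 bytes: K' = 77 72 00.
K' ⊕ ipad = 41 44 36.
Inner input = 41 44 36 ∥ 6c 6e 77 65.
Inner hash: even-index sum = 330 mod 256 = 74; odd-index sum = 295 mod 256 = 39 → 4a 27.

4a27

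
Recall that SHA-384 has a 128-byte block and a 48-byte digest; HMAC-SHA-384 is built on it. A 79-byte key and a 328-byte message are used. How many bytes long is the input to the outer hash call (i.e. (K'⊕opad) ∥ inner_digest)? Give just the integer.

176

Key is 79 ≤ 128 bytes, zero-padded: |K'| = 128.
Outer input = (K'⊕opad) ∥ H(inner) → 128 + 48 = 176 bytes.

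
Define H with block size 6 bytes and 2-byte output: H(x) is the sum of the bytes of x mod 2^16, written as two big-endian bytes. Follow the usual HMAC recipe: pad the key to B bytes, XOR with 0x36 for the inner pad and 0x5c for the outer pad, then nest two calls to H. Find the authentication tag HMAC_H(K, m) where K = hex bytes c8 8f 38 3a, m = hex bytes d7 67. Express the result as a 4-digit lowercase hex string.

Key hex bytes c8 8f 38 3a is 4 bytes ≤ B = 6; zero-pad to 6 bytes: K' = c8 8f 38 3a 00 00.
K' ⊕ ipad = fe b9 0e 0c 36 36.  K' ⊕ opad = 94 d3 64 66 5c 5c.
Inner input = (K'⊕ipad) ∥ m = fe b9 0e 0c 36 36 ∥ d7 67.
Inner hash: sum = 254+185+14+12+54+54+215+103 = 891 → 03 7b.
Outer input = (K'⊕opad) ∥ inner = 94 d3 64 66 5c 5c ∥ 03 7b.
Outer hash (tag): sum = 148+211+100+102+92+92+3+123 = 871 → 03 67.

0367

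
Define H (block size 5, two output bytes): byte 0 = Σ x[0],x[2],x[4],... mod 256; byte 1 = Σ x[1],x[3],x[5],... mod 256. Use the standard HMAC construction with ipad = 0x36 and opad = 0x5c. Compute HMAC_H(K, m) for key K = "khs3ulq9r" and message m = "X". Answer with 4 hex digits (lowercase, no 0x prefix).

26e4

Key "khs3ulq9r" = 6b 68 73 33 75 6c 71 39 72 is 9 bytes > B = 5, so hash it first: H(key) = 36 40, then zero-pad to 5 bytes: K' = 36 40 00 00 00.
K' ⊕ ipad = 00 76 36 36 36.  K' ⊕ opad = 6a 1c 5c 5c 5c.
Inner input = (K'⊕ipad) ∥ m = 00 76 36 36 36 ∥ 58.
Inner hash: even-index sum = 108 mod 256 = 108; odd-index sum = 260 mod 256 = 4 → 6c 04.
Outer input = (K'⊕opad) ∥ inner = 6a 1c 5c 5c 5c ∥ 6c 04.
Outer hash (tag): even-index sum = 294 mod 256 = 38; odd-index sum = 228 mod 256 = 228 → 26 e4.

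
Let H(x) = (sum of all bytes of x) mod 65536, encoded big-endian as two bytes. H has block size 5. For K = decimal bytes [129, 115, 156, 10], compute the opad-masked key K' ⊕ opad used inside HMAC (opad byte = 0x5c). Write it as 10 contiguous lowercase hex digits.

dd2fc0565c

Key decimal bytes [129, 115, 156, 10] = 81 73 9c 0a is 4 bytes ≤ B = 5; zero-pad to 5 bytes: K' = 81 73 9c 0a 00.
XOR each byte with 0x5c: 81⊕5c=dd, 73⊕5c=2f, 9c⊕5c=c0, 0a⊕5c=56, 00⊕5c=5c.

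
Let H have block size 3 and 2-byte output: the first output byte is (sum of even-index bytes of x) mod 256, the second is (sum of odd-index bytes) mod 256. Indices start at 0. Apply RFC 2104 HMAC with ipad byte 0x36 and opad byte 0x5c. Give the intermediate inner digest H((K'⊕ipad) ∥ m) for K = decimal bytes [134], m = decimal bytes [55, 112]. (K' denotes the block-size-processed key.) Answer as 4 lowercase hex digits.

Key decimal bytes [134] = 86 is 1 byte ≤ B = 3; zero-pad to 3 bytes: K' = 86 00 00.
K' ⊕ ipad = b0 36 36.
Inner input = b0 36 36 ∥ 37 70.
Inner hash: even-index sum = 342 mod 256 = 86; odd-index sum = 109 mod 256 = 109 → 56 6d.

566d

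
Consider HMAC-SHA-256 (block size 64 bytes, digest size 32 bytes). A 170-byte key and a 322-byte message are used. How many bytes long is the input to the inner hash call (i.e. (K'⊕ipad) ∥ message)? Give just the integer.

Key is 170 > 64 bytes, so it is hashed to 32 bytes then zero-padded to 64: |K'| = 64.
Inner input = (K'⊕ipad) ∥ m → 64 + 322 = 386 bytes.

386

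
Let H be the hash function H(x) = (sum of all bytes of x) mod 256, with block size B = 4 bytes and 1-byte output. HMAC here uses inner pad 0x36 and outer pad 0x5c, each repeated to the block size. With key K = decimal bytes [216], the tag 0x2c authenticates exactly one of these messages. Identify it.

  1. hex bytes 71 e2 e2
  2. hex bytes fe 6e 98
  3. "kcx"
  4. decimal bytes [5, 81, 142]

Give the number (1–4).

Key decimal bytes [216] = d8 is 1 byte ≤ B = 4; zero-pad to 4 bytes: K' = d8 00 00 00.
K' ⊕ ipad = ee 36 36 36; K' ⊕ opad = 84 5c 5c 5c.
m1: inner = H(ee 36 36 36 71 e2 e2) = c5; tag = H(84 5c 5c 5c c5) = 5d
m2: inner = H(ee 36 36 36 fe 6e 98) = 94; tag = H(84 5c 5c 5c 94) = 2c ← matches
m3: inner = H(ee 36 36 36 6b 63 78) = d6; tag = H(84 5c 5c 5c d6) = 6e
m4: inner = H(ee 36 36 36 05 51 8e) = 74; tag = H(84 5c 5c 5c 74) = 0c

2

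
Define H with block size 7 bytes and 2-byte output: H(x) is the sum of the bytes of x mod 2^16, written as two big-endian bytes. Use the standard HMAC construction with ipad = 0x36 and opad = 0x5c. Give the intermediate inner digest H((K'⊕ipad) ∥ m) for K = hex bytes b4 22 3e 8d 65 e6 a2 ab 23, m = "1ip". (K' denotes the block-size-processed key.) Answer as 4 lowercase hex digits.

02b4

Key hex bytes b4 22 3e 8d 65 e6 a2 ab 23 is 9 bytes > B = 7, so hash it first: H(key) = 04 5c, then zero-pad to 7 bytes: K' = 04 5c 00 00 00 00 00.
K' ⊕ ipad = 32 6a 36 36 36 36 36.
Inner input = 32 6a 36 36 36 36 36 ∥ 31 69 70.
Inner hash: sum = 50+106+54+54+54+54+54+49+105+112 = 692 → 02 b4.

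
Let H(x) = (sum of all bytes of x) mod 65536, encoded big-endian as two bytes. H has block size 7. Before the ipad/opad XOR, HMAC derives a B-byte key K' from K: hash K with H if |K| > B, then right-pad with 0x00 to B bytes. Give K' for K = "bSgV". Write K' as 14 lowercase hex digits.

62536756000000

Key "bSgV" = 62 53 67 56 is 4 bytes ≤ B = 7; zero-pad to 7 bytes: K' = 62 53 67 56 00 00 00.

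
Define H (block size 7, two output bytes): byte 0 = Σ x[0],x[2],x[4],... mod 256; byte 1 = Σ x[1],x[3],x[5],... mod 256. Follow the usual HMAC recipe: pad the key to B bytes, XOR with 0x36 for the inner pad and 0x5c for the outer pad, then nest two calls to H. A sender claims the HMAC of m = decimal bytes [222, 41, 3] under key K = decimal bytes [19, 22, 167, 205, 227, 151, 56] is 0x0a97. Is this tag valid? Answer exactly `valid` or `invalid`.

invalid

Key decimal bytes [19, 22, 167, 205, 227, 151, 56] = 13 16 a7 cd e3 97 38 is exactly B = 7 bytes: K' = 13 16 a7 cd e3 97 38.
K' ⊕ ipad = 25 20 91 fb d5 a1 0e; K' ⊕ opad = 4f 4a fb 91 bf cb 64.
Inner hash: even-index sum = 450 mod 256 = 194; odd-index sum = 669 mod 256 = 157 → c2 9d.
Outer hash (recomputed tag): even-index sum = 778 mod 256 = 10; odd-index sum = 616 mod 256 = 104 → 0a 68.
Recomputed tag = 0a68; claimed = 0a97 → mismatch.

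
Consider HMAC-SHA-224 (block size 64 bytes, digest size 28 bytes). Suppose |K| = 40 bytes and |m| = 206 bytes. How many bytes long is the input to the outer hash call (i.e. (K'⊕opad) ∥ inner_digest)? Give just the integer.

92

Key is 40 ≤ 64 bytes, zero-padded: |K'| = 64.
Outer input = (K'⊕opad) ∥ H(inner) → 64 + 28 = 92 bytes.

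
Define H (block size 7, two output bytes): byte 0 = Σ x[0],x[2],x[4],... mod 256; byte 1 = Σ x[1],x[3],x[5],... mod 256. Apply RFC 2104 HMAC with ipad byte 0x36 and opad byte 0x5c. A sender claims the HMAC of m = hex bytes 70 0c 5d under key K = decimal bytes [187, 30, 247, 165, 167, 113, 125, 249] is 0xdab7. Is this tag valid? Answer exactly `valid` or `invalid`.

invalid

Key decimal bytes [187, 30, 247, 165, 167, 113, 125, 249] = bb 1e f7 a5 a7 71 7d f9 is 8 bytes > B = 7, so hash it first: H(key) = d6 2d, then zero-pad to 7 bytes: K' = d6 2d 00 00 00 00 00.
K' ⊕ ipad = e0 1b 36 36 36 36 36; K' ⊕ opad = 8a 71 5c 5c 5c 5c 5c.
Inner hash: even-index sum = 398 mod 256 = 142; odd-index sum = 340 mod 256 = 84 → 8e 54.
Outer hash (recomputed tag): even-index sum = 498 mod 256 = 242; odd-index sum = 439 mod 256 = 183 → f2 b7.
Recomputed tag = f2b7; claimed = dab7 → mismatch.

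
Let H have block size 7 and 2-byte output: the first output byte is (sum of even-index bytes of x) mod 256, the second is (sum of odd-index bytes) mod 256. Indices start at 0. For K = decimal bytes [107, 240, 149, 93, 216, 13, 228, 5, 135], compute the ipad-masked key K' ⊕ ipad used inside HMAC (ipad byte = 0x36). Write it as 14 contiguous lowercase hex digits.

Key decimal bytes [107, 240, 149, 93, 216, 13, 228, 5, 135] = 6b f0 95 5d d8 0d e4 05 87 is 9 bytes > B = 7, so hash it first: H(key) = 43 5f, then zero-pad to 7 bytes: K' = 43 5f 00 00 00 00 00.
XOR each byte with 0x36: 43⊕36=75, 5f⊕36=69, 00⊕36=36, 00⊕36=36, 00⊕36=36, 00⊕36=36, 00⊕36=36.

75693636363636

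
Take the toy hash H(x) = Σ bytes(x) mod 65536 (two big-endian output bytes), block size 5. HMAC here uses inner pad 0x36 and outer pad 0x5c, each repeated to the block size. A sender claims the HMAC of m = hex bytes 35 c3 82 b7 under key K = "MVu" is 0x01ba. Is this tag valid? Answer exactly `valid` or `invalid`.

Key "MVu" = 4d 56 75 is 3 bytes ≤ B = 5; zero-pad to 5 bytes: K' = 4d 56 75 00 00.
K' ⊕ ipad = 7b 60 43 36 36; K' ⊕ opad = 11 0a 29 5c 5c.
Inner hash: sum = 123+96+67+54+54+53+195+130+183 = 955 → 03 bb.
Outer hash (recomputed tag): sum = 17+10+41+92+92+3+187 = 442 → 01 ba.
Recomputed tag = 01ba; claimed = 01ba → match.

valid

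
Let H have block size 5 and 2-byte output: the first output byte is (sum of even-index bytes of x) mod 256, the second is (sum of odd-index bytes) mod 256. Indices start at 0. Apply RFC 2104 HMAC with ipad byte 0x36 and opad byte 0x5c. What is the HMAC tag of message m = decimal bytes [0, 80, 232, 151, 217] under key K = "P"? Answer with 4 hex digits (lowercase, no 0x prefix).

f171

Key "P" = 50 is 1 byte ≤ B = 5; zero-pad to 5 bytes: K' = 50 00 00 00 00.
K' ⊕ ipad = 66 36 36 36 36.  K' ⊕ opad = 0c 5c 5c 5c 5c.
Inner input = (K'⊕ipad) ∥ m = 66 36 36 36 36 ∥ 00 50 e8 97 d9.
Inner hash: even-index sum = 441 mod 256 = 185; odd-index sum = 557 mod 256 = 45 → b9 2d.
Outer input = (K'⊕opad) ∥ inner = 0c 5c 5c 5c 5c ∥ b9 2d.
Outer hash (tag): even-index sum = 241 mod 256 = 241; odd-index sum = 369 mod 256 = 113 → f1 71.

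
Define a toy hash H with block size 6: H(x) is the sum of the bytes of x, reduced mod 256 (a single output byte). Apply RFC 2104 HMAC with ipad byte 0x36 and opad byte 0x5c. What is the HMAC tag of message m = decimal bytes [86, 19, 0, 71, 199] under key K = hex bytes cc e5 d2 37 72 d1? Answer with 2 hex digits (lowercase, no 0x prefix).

Key hex bytes cc e5 d2 37 72 d1 is exactly B = 6 bytes: K' = cc e5 d2 37 72 d1.
K' ⊕ ipad = fa d3 e4 01 44 e7.  K' ⊕ opad = 90 b9 8e 6b 2e 8d.
Inner input = (K'⊕ipad) ∥ m = fa d3 e4 01 44 e7 ∥ 56 13 00 47 c7.
Inner hash: sum = 250+211+228+1+68+231+86+19+0+71+199 = 1364; mod 256 = 84 → 54.
Outer input = (K'⊕opad) ∥ inner = 90 b9 8e 6b 2e 8d ∥ 54.
Outer hash (tag): sum = 144+185+142+107+46+141+84 = 849; mod 256 = 81 → 51.

51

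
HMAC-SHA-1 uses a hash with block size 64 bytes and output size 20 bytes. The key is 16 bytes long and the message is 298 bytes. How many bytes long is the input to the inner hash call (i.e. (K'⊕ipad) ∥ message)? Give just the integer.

362

Key is 16 ≤ 64 bytes, zero-padded: |K'| = 64.
Inner input = (K'⊕ipad) ∥ m → 64 + 298 = 362 bytes.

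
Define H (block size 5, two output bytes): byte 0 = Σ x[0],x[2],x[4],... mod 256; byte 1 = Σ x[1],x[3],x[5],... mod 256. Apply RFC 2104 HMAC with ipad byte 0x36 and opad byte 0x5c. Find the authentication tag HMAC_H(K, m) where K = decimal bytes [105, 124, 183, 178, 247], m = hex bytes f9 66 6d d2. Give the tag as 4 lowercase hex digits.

ffe7

Key decimal bytes [105, 124, 183, 178, 247] = 69 7c b7 b2 f7 is exactly B = 5 bytes: K' = 69 7c b7 b2 f7.
K' ⊕ ipad = 5f 4a 81 84 c1.  K' ⊕ opad = 35 20 eb ee ab.
Inner input = (K'⊕ipad) ∥ m = 5f 4a 81 84 c1 ∥ f9 66 6d d2.
Inner hash: even-index sum = 729 mod 256 = 217; odd-index sum = 564 mod 256 = 52 → d9 34.
Outer input = (K'⊕opad) ∥ inner = 35 20 eb ee ab ∥ d9 34.
Outer hash (tag): even-index sum = 511 mod 256 = 255; odd-index sum = 487 mod 256 = 231 → ff e7.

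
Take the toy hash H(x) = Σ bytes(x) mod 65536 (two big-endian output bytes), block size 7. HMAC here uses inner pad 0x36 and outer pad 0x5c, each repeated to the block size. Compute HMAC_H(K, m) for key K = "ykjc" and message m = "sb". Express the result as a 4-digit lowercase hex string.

Key "ykjc" = 79 6b 6a 63 is 4 bytes ≤ B = 7; zero-pad to 7 bytes: K' = 79 6b 6a 63 00 00 00.
K' ⊕ ipad = 4f 5d 5c 55 36 36 36.  K' ⊕ opad = 25 37 36 3f 5c 5c 5c.
Inner input = (K'⊕ipad) ∥ m = 4f 5d 5c 55 36 36 36 ∥ 73 62.
Inner hash: sum = 79+93+92+85+54+54+54+115+98 = 724 → 02 d4.
Outer input = (K'⊕opad) ∥ inner = 25 37 36 3f 5c 5c 5c ∥ 02 d4.
Outer hash (tag): sum = 37+55+54+63+92+92+92+2+212 = 699 → 02 bb.

02bb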